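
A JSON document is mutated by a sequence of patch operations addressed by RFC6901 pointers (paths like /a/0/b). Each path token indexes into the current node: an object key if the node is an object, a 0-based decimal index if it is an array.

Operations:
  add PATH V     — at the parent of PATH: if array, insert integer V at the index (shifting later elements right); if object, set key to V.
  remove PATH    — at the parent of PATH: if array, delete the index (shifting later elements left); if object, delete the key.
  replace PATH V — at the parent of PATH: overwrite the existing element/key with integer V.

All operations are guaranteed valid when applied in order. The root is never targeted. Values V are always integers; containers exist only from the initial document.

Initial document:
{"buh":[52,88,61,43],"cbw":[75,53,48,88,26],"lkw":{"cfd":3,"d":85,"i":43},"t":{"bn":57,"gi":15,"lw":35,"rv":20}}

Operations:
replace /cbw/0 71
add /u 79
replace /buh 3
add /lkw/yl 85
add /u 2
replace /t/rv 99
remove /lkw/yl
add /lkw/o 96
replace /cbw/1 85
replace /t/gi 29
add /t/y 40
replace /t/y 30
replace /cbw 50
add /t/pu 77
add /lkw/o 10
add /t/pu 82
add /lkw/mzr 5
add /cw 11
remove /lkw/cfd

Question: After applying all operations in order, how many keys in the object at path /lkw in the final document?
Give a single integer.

Answer: 4

Derivation:
After op 1 (replace /cbw/0 71): {"buh":[52,88,61,43],"cbw":[71,53,48,88,26],"lkw":{"cfd":3,"d":85,"i":43},"t":{"bn":57,"gi":15,"lw":35,"rv":20}}
After op 2 (add /u 79): {"buh":[52,88,61,43],"cbw":[71,53,48,88,26],"lkw":{"cfd":3,"d":85,"i":43},"t":{"bn":57,"gi":15,"lw":35,"rv":20},"u":79}
After op 3 (replace /buh 3): {"buh":3,"cbw":[71,53,48,88,26],"lkw":{"cfd":3,"d":85,"i":43},"t":{"bn":57,"gi":15,"lw":35,"rv":20},"u":79}
After op 4 (add /lkw/yl 85): {"buh":3,"cbw":[71,53,48,88,26],"lkw":{"cfd":3,"d":85,"i":43,"yl":85},"t":{"bn":57,"gi":15,"lw":35,"rv":20},"u":79}
After op 5 (add /u 2): {"buh":3,"cbw":[71,53,48,88,26],"lkw":{"cfd":3,"d":85,"i":43,"yl":85},"t":{"bn":57,"gi":15,"lw":35,"rv":20},"u":2}
After op 6 (replace /t/rv 99): {"buh":3,"cbw":[71,53,48,88,26],"lkw":{"cfd":3,"d":85,"i":43,"yl":85},"t":{"bn":57,"gi":15,"lw":35,"rv":99},"u":2}
After op 7 (remove /lkw/yl): {"buh":3,"cbw":[71,53,48,88,26],"lkw":{"cfd":3,"d":85,"i":43},"t":{"bn":57,"gi":15,"lw":35,"rv":99},"u":2}
After op 8 (add /lkw/o 96): {"buh":3,"cbw":[71,53,48,88,26],"lkw":{"cfd":3,"d":85,"i":43,"o":96},"t":{"bn":57,"gi":15,"lw":35,"rv":99},"u":2}
After op 9 (replace /cbw/1 85): {"buh":3,"cbw":[71,85,48,88,26],"lkw":{"cfd":3,"d":85,"i":43,"o":96},"t":{"bn":57,"gi":15,"lw":35,"rv":99},"u":2}
After op 10 (replace /t/gi 29): {"buh":3,"cbw":[71,85,48,88,26],"lkw":{"cfd":3,"d":85,"i":43,"o":96},"t":{"bn":57,"gi":29,"lw":35,"rv":99},"u":2}
After op 11 (add /t/y 40): {"buh":3,"cbw":[71,85,48,88,26],"lkw":{"cfd":3,"d":85,"i":43,"o":96},"t":{"bn":57,"gi":29,"lw":35,"rv":99,"y":40},"u":2}
After op 12 (replace /t/y 30): {"buh":3,"cbw":[71,85,48,88,26],"lkw":{"cfd":3,"d":85,"i":43,"o":96},"t":{"bn":57,"gi":29,"lw":35,"rv":99,"y":30},"u":2}
After op 13 (replace /cbw 50): {"buh":3,"cbw":50,"lkw":{"cfd":3,"d":85,"i":43,"o":96},"t":{"bn":57,"gi":29,"lw":35,"rv":99,"y":30},"u":2}
After op 14 (add /t/pu 77): {"buh":3,"cbw":50,"lkw":{"cfd":3,"d":85,"i":43,"o":96},"t":{"bn":57,"gi":29,"lw":35,"pu":77,"rv":99,"y":30},"u":2}
After op 15 (add /lkw/o 10): {"buh":3,"cbw":50,"lkw":{"cfd":3,"d":85,"i":43,"o":10},"t":{"bn":57,"gi":29,"lw":35,"pu":77,"rv":99,"y":30},"u":2}
After op 16 (add /t/pu 82): {"buh":3,"cbw":50,"lkw":{"cfd":3,"d":85,"i":43,"o":10},"t":{"bn":57,"gi":29,"lw":35,"pu":82,"rv":99,"y":30},"u":2}
After op 17 (add /lkw/mzr 5): {"buh":3,"cbw":50,"lkw":{"cfd":3,"d":85,"i":43,"mzr":5,"o":10},"t":{"bn":57,"gi":29,"lw":35,"pu":82,"rv":99,"y":30},"u":2}
After op 18 (add /cw 11): {"buh":3,"cbw":50,"cw":11,"lkw":{"cfd":3,"d":85,"i":43,"mzr":5,"o":10},"t":{"bn":57,"gi":29,"lw":35,"pu":82,"rv":99,"y":30},"u":2}
After op 19 (remove /lkw/cfd): {"buh":3,"cbw":50,"cw":11,"lkw":{"d":85,"i":43,"mzr":5,"o":10},"t":{"bn":57,"gi":29,"lw":35,"pu":82,"rv":99,"y":30},"u":2}
Size at path /lkw: 4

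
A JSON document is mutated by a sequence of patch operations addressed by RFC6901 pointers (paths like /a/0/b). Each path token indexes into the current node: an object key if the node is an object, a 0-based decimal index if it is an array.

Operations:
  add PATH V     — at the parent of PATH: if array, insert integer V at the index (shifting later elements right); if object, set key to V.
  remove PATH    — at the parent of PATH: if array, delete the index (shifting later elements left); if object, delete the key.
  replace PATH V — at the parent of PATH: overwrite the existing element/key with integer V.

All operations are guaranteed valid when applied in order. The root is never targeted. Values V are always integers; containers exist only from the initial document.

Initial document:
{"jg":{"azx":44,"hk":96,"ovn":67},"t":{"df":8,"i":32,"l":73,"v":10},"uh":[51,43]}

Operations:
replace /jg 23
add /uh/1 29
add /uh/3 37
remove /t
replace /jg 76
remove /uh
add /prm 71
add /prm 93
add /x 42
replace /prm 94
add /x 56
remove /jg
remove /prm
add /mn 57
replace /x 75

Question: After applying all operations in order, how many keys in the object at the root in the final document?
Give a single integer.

After op 1 (replace /jg 23): {"jg":23,"t":{"df":8,"i":32,"l":73,"v":10},"uh":[51,43]}
After op 2 (add /uh/1 29): {"jg":23,"t":{"df":8,"i":32,"l":73,"v":10},"uh":[51,29,43]}
After op 3 (add /uh/3 37): {"jg":23,"t":{"df":8,"i":32,"l":73,"v":10},"uh":[51,29,43,37]}
After op 4 (remove /t): {"jg":23,"uh":[51,29,43,37]}
After op 5 (replace /jg 76): {"jg":76,"uh":[51,29,43,37]}
After op 6 (remove /uh): {"jg":76}
After op 7 (add /prm 71): {"jg":76,"prm":71}
After op 8 (add /prm 93): {"jg":76,"prm":93}
After op 9 (add /x 42): {"jg":76,"prm":93,"x":42}
After op 10 (replace /prm 94): {"jg":76,"prm":94,"x":42}
After op 11 (add /x 56): {"jg":76,"prm":94,"x":56}
After op 12 (remove /jg): {"prm":94,"x":56}
After op 13 (remove /prm): {"x":56}
After op 14 (add /mn 57): {"mn":57,"x":56}
After op 15 (replace /x 75): {"mn":57,"x":75}
Size at the root: 2

Answer: 2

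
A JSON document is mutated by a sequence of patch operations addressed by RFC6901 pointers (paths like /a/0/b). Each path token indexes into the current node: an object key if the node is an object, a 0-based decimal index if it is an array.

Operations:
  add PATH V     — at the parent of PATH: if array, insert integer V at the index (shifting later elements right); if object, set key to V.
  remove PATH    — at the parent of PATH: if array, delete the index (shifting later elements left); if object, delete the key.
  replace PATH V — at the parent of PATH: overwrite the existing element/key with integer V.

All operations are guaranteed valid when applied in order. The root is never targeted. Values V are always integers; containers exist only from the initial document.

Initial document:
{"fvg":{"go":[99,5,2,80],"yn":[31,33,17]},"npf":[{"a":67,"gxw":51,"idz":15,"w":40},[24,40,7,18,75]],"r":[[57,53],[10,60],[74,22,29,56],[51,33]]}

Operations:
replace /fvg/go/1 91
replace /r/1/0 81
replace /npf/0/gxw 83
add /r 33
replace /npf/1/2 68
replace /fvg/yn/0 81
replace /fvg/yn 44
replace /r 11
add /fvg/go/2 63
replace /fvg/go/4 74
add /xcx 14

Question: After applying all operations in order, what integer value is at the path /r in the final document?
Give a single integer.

Answer: 11

Derivation:
After op 1 (replace /fvg/go/1 91): {"fvg":{"go":[99,91,2,80],"yn":[31,33,17]},"npf":[{"a":67,"gxw":51,"idz":15,"w":40},[24,40,7,18,75]],"r":[[57,53],[10,60],[74,22,29,56],[51,33]]}
After op 2 (replace /r/1/0 81): {"fvg":{"go":[99,91,2,80],"yn":[31,33,17]},"npf":[{"a":67,"gxw":51,"idz":15,"w":40},[24,40,7,18,75]],"r":[[57,53],[81,60],[74,22,29,56],[51,33]]}
After op 3 (replace /npf/0/gxw 83): {"fvg":{"go":[99,91,2,80],"yn":[31,33,17]},"npf":[{"a":67,"gxw":83,"idz":15,"w":40},[24,40,7,18,75]],"r":[[57,53],[81,60],[74,22,29,56],[51,33]]}
After op 4 (add /r 33): {"fvg":{"go":[99,91,2,80],"yn":[31,33,17]},"npf":[{"a":67,"gxw":83,"idz":15,"w":40},[24,40,7,18,75]],"r":33}
After op 5 (replace /npf/1/2 68): {"fvg":{"go":[99,91,2,80],"yn":[31,33,17]},"npf":[{"a":67,"gxw":83,"idz":15,"w":40},[24,40,68,18,75]],"r":33}
After op 6 (replace /fvg/yn/0 81): {"fvg":{"go":[99,91,2,80],"yn":[81,33,17]},"npf":[{"a":67,"gxw":83,"idz":15,"w":40},[24,40,68,18,75]],"r":33}
After op 7 (replace /fvg/yn 44): {"fvg":{"go":[99,91,2,80],"yn":44},"npf":[{"a":67,"gxw":83,"idz":15,"w":40},[24,40,68,18,75]],"r":33}
After op 8 (replace /r 11): {"fvg":{"go":[99,91,2,80],"yn":44},"npf":[{"a":67,"gxw":83,"idz":15,"w":40},[24,40,68,18,75]],"r":11}
After op 9 (add /fvg/go/2 63): {"fvg":{"go":[99,91,63,2,80],"yn":44},"npf":[{"a":67,"gxw":83,"idz":15,"w":40},[24,40,68,18,75]],"r":11}
After op 10 (replace /fvg/go/4 74): {"fvg":{"go":[99,91,63,2,74],"yn":44},"npf":[{"a":67,"gxw":83,"idz":15,"w":40},[24,40,68,18,75]],"r":11}
After op 11 (add /xcx 14): {"fvg":{"go":[99,91,63,2,74],"yn":44},"npf":[{"a":67,"gxw":83,"idz":15,"w":40},[24,40,68,18,75]],"r":11,"xcx":14}
Value at /r: 11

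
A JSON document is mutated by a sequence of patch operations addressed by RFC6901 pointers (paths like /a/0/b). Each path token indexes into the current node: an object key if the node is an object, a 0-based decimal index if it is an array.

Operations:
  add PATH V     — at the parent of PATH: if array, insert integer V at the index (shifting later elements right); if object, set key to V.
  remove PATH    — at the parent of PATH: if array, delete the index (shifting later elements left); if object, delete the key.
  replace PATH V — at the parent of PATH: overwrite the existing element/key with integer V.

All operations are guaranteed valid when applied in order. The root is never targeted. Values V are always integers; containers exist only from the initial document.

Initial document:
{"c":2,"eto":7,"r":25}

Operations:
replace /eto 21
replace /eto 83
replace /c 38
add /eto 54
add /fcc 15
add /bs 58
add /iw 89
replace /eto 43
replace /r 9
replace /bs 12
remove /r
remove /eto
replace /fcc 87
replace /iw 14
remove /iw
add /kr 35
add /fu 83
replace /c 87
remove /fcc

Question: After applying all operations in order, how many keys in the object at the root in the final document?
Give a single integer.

After op 1 (replace /eto 21): {"c":2,"eto":21,"r":25}
After op 2 (replace /eto 83): {"c":2,"eto":83,"r":25}
After op 3 (replace /c 38): {"c":38,"eto":83,"r":25}
After op 4 (add /eto 54): {"c":38,"eto":54,"r":25}
After op 5 (add /fcc 15): {"c":38,"eto":54,"fcc":15,"r":25}
After op 6 (add /bs 58): {"bs":58,"c":38,"eto":54,"fcc":15,"r":25}
After op 7 (add /iw 89): {"bs":58,"c":38,"eto":54,"fcc":15,"iw":89,"r":25}
After op 8 (replace /eto 43): {"bs":58,"c":38,"eto":43,"fcc":15,"iw":89,"r":25}
After op 9 (replace /r 9): {"bs":58,"c":38,"eto":43,"fcc":15,"iw":89,"r":9}
After op 10 (replace /bs 12): {"bs":12,"c":38,"eto":43,"fcc":15,"iw":89,"r":9}
After op 11 (remove /r): {"bs":12,"c":38,"eto":43,"fcc":15,"iw":89}
After op 12 (remove /eto): {"bs":12,"c":38,"fcc":15,"iw":89}
After op 13 (replace /fcc 87): {"bs":12,"c":38,"fcc":87,"iw":89}
After op 14 (replace /iw 14): {"bs":12,"c":38,"fcc":87,"iw":14}
After op 15 (remove /iw): {"bs":12,"c":38,"fcc":87}
After op 16 (add /kr 35): {"bs":12,"c":38,"fcc":87,"kr":35}
After op 17 (add /fu 83): {"bs":12,"c":38,"fcc":87,"fu":83,"kr":35}
After op 18 (replace /c 87): {"bs":12,"c":87,"fcc":87,"fu":83,"kr":35}
After op 19 (remove /fcc): {"bs":12,"c":87,"fu":83,"kr":35}
Size at the root: 4

Answer: 4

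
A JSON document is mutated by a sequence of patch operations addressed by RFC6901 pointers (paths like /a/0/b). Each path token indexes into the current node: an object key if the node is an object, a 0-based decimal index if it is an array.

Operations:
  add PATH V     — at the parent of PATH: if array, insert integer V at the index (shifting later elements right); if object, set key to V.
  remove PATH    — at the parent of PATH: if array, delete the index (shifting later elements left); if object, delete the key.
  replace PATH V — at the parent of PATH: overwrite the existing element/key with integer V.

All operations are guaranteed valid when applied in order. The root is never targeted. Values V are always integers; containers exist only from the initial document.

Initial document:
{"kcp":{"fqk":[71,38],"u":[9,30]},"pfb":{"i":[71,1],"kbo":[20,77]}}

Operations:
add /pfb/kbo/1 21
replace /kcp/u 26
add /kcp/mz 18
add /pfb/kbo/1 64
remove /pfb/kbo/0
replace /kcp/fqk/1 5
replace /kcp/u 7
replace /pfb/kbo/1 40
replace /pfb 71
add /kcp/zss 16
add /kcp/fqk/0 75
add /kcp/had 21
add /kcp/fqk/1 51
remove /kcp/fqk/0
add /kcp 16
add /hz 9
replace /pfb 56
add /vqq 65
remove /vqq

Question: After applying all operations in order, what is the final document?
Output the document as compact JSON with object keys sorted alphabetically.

Answer: {"hz":9,"kcp":16,"pfb":56}

Derivation:
After op 1 (add /pfb/kbo/1 21): {"kcp":{"fqk":[71,38],"u":[9,30]},"pfb":{"i":[71,1],"kbo":[20,21,77]}}
After op 2 (replace /kcp/u 26): {"kcp":{"fqk":[71,38],"u":26},"pfb":{"i":[71,1],"kbo":[20,21,77]}}
After op 3 (add /kcp/mz 18): {"kcp":{"fqk":[71,38],"mz":18,"u":26},"pfb":{"i":[71,1],"kbo":[20,21,77]}}
After op 4 (add /pfb/kbo/1 64): {"kcp":{"fqk":[71,38],"mz":18,"u":26},"pfb":{"i":[71,1],"kbo":[20,64,21,77]}}
After op 5 (remove /pfb/kbo/0): {"kcp":{"fqk":[71,38],"mz":18,"u":26},"pfb":{"i":[71,1],"kbo":[64,21,77]}}
After op 6 (replace /kcp/fqk/1 5): {"kcp":{"fqk":[71,5],"mz":18,"u":26},"pfb":{"i":[71,1],"kbo":[64,21,77]}}
After op 7 (replace /kcp/u 7): {"kcp":{"fqk":[71,5],"mz":18,"u":7},"pfb":{"i":[71,1],"kbo":[64,21,77]}}
After op 8 (replace /pfb/kbo/1 40): {"kcp":{"fqk":[71,5],"mz":18,"u":7},"pfb":{"i":[71,1],"kbo":[64,40,77]}}
After op 9 (replace /pfb 71): {"kcp":{"fqk":[71,5],"mz":18,"u":7},"pfb":71}
After op 10 (add /kcp/zss 16): {"kcp":{"fqk":[71,5],"mz":18,"u":7,"zss":16},"pfb":71}
After op 11 (add /kcp/fqk/0 75): {"kcp":{"fqk":[75,71,5],"mz":18,"u":7,"zss":16},"pfb":71}
After op 12 (add /kcp/had 21): {"kcp":{"fqk":[75,71,5],"had":21,"mz":18,"u":7,"zss":16},"pfb":71}
After op 13 (add /kcp/fqk/1 51): {"kcp":{"fqk":[75,51,71,5],"had":21,"mz":18,"u":7,"zss":16},"pfb":71}
After op 14 (remove /kcp/fqk/0): {"kcp":{"fqk":[51,71,5],"had":21,"mz":18,"u":7,"zss":16},"pfb":71}
After op 15 (add /kcp 16): {"kcp":16,"pfb":71}
After op 16 (add /hz 9): {"hz":9,"kcp":16,"pfb":71}
After op 17 (replace /pfb 56): {"hz":9,"kcp":16,"pfb":56}
After op 18 (add /vqq 65): {"hz":9,"kcp":16,"pfb":56,"vqq":65}
After op 19 (remove /vqq): {"hz":9,"kcp":16,"pfb":56}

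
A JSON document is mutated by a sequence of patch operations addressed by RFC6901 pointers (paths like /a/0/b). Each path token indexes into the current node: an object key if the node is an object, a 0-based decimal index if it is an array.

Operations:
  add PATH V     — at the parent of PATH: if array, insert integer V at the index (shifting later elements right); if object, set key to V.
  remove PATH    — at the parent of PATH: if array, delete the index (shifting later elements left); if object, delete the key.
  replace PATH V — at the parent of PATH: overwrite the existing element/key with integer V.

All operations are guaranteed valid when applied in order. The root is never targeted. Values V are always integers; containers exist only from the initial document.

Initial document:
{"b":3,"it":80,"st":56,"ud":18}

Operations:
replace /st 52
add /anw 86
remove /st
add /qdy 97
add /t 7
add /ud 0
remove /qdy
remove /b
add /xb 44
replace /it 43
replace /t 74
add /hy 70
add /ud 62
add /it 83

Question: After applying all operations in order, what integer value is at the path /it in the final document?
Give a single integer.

Answer: 83

Derivation:
After op 1 (replace /st 52): {"b":3,"it":80,"st":52,"ud":18}
After op 2 (add /anw 86): {"anw":86,"b":3,"it":80,"st":52,"ud":18}
After op 3 (remove /st): {"anw":86,"b":3,"it":80,"ud":18}
After op 4 (add /qdy 97): {"anw":86,"b":3,"it":80,"qdy":97,"ud":18}
After op 5 (add /t 7): {"anw":86,"b":3,"it":80,"qdy":97,"t":7,"ud":18}
After op 6 (add /ud 0): {"anw":86,"b":3,"it":80,"qdy":97,"t":7,"ud":0}
After op 7 (remove /qdy): {"anw":86,"b":3,"it":80,"t":7,"ud":0}
After op 8 (remove /b): {"anw":86,"it":80,"t":7,"ud":0}
After op 9 (add /xb 44): {"anw":86,"it":80,"t":7,"ud":0,"xb":44}
After op 10 (replace /it 43): {"anw":86,"it":43,"t":7,"ud":0,"xb":44}
After op 11 (replace /t 74): {"anw":86,"it":43,"t":74,"ud":0,"xb":44}
After op 12 (add /hy 70): {"anw":86,"hy":70,"it":43,"t":74,"ud":0,"xb":44}
After op 13 (add /ud 62): {"anw":86,"hy":70,"it":43,"t":74,"ud":62,"xb":44}
After op 14 (add /it 83): {"anw":86,"hy":70,"it":83,"t":74,"ud":62,"xb":44}
Value at /it: 83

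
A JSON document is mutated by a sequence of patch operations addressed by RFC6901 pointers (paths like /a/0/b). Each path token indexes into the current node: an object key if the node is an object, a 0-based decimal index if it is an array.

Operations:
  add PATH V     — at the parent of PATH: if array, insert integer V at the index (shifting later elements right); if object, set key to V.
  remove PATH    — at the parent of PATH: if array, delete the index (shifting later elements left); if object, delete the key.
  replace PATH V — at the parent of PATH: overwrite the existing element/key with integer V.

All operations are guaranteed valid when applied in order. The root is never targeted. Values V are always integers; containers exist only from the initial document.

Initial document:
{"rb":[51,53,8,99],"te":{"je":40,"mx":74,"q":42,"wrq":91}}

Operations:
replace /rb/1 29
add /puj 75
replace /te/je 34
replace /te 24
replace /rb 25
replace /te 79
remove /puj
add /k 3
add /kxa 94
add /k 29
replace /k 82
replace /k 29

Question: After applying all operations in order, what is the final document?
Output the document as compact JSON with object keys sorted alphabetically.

After op 1 (replace /rb/1 29): {"rb":[51,29,8,99],"te":{"je":40,"mx":74,"q":42,"wrq":91}}
After op 2 (add /puj 75): {"puj":75,"rb":[51,29,8,99],"te":{"je":40,"mx":74,"q":42,"wrq":91}}
After op 3 (replace /te/je 34): {"puj":75,"rb":[51,29,8,99],"te":{"je":34,"mx":74,"q":42,"wrq":91}}
After op 4 (replace /te 24): {"puj":75,"rb":[51,29,8,99],"te":24}
After op 5 (replace /rb 25): {"puj":75,"rb":25,"te":24}
After op 6 (replace /te 79): {"puj":75,"rb":25,"te":79}
After op 7 (remove /puj): {"rb":25,"te":79}
After op 8 (add /k 3): {"k":3,"rb":25,"te":79}
After op 9 (add /kxa 94): {"k":3,"kxa":94,"rb":25,"te":79}
After op 10 (add /k 29): {"k":29,"kxa":94,"rb":25,"te":79}
After op 11 (replace /k 82): {"k":82,"kxa":94,"rb":25,"te":79}
After op 12 (replace /k 29): {"k":29,"kxa":94,"rb":25,"te":79}

Answer: {"k":29,"kxa":94,"rb":25,"te":79}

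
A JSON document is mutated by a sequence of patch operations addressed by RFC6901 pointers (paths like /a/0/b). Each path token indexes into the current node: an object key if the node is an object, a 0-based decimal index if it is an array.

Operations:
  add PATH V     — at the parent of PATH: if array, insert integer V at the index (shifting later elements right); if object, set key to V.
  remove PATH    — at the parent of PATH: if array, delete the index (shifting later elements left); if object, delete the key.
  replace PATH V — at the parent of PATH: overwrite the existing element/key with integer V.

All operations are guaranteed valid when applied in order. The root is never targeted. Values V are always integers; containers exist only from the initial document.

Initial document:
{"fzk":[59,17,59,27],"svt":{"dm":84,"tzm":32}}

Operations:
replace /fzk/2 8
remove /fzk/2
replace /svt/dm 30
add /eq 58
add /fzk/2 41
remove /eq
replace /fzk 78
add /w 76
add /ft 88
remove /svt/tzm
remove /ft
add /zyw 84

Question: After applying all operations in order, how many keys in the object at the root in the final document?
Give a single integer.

After op 1 (replace /fzk/2 8): {"fzk":[59,17,8,27],"svt":{"dm":84,"tzm":32}}
After op 2 (remove /fzk/2): {"fzk":[59,17,27],"svt":{"dm":84,"tzm":32}}
After op 3 (replace /svt/dm 30): {"fzk":[59,17,27],"svt":{"dm":30,"tzm":32}}
After op 4 (add /eq 58): {"eq":58,"fzk":[59,17,27],"svt":{"dm":30,"tzm":32}}
After op 5 (add /fzk/2 41): {"eq":58,"fzk":[59,17,41,27],"svt":{"dm":30,"tzm":32}}
After op 6 (remove /eq): {"fzk":[59,17,41,27],"svt":{"dm":30,"tzm":32}}
After op 7 (replace /fzk 78): {"fzk":78,"svt":{"dm":30,"tzm":32}}
After op 8 (add /w 76): {"fzk":78,"svt":{"dm":30,"tzm":32},"w":76}
After op 9 (add /ft 88): {"ft":88,"fzk":78,"svt":{"dm":30,"tzm":32},"w":76}
After op 10 (remove /svt/tzm): {"ft":88,"fzk":78,"svt":{"dm":30},"w":76}
After op 11 (remove /ft): {"fzk":78,"svt":{"dm":30},"w":76}
After op 12 (add /zyw 84): {"fzk":78,"svt":{"dm":30},"w":76,"zyw":84}
Size at the root: 4

Answer: 4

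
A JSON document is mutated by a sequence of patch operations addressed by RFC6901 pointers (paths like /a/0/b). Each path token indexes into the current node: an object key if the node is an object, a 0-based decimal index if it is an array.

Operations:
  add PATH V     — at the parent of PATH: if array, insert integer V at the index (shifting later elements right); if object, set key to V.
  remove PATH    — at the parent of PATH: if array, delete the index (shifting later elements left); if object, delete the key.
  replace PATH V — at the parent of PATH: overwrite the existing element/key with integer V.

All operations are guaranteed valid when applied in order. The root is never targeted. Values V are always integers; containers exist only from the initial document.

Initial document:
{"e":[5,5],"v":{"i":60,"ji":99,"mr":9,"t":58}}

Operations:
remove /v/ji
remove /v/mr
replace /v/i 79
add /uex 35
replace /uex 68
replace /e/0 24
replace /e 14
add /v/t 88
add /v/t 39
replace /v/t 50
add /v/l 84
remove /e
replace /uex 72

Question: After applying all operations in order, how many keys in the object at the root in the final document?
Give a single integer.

Answer: 2

Derivation:
After op 1 (remove /v/ji): {"e":[5,5],"v":{"i":60,"mr":9,"t":58}}
After op 2 (remove /v/mr): {"e":[5,5],"v":{"i":60,"t":58}}
After op 3 (replace /v/i 79): {"e":[5,5],"v":{"i":79,"t":58}}
After op 4 (add /uex 35): {"e":[5,5],"uex":35,"v":{"i":79,"t":58}}
After op 5 (replace /uex 68): {"e":[5,5],"uex":68,"v":{"i":79,"t":58}}
After op 6 (replace /e/0 24): {"e":[24,5],"uex":68,"v":{"i":79,"t":58}}
After op 7 (replace /e 14): {"e":14,"uex":68,"v":{"i":79,"t":58}}
After op 8 (add /v/t 88): {"e":14,"uex":68,"v":{"i":79,"t":88}}
After op 9 (add /v/t 39): {"e":14,"uex":68,"v":{"i":79,"t":39}}
After op 10 (replace /v/t 50): {"e":14,"uex":68,"v":{"i":79,"t":50}}
After op 11 (add /v/l 84): {"e":14,"uex":68,"v":{"i":79,"l":84,"t":50}}
After op 12 (remove /e): {"uex":68,"v":{"i":79,"l":84,"t":50}}
After op 13 (replace /uex 72): {"uex":72,"v":{"i":79,"l":84,"t":50}}
Size at the root: 2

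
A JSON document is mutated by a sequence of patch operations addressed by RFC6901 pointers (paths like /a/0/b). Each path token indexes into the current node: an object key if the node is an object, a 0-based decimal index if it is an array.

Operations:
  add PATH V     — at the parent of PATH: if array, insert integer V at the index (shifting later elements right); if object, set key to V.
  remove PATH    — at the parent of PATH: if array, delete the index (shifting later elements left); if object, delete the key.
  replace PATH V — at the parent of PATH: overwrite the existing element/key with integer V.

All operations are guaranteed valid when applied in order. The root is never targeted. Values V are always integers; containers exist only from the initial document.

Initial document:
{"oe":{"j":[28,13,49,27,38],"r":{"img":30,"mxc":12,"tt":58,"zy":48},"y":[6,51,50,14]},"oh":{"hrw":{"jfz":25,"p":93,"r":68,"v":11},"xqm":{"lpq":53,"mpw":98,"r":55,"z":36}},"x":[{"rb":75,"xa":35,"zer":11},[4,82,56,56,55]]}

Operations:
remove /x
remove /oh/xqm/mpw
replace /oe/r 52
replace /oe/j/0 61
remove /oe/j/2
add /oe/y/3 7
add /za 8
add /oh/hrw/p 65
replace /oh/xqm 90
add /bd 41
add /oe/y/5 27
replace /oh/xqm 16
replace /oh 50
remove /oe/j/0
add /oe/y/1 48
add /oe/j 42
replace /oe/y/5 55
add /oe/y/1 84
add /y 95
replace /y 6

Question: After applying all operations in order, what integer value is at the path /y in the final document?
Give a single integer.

After op 1 (remove /x): {"oe":{"j":[28,13,49,27,38],"r":{"img":30,"mxc":12,"tt":58,"zy":48},"y":[6,51,50,14]},"oh":{"hrw":{"jfz":25,"p":93,"r":68,"v":11},"xqm":{"lpq":53,"mpw":98,"r":55,"z":36}}}
After op 2 (remove /oh/xqm/mpw): {"oe":{"j":[28,13,49,27,38],"r":{"img":30,"mxc":12,"tt":58,"zy":48},"y":[6,51,50,14]},"oh":{"hrw":{"jfz":25,"p":93,"r":68,"v":11},"xqm":{"lpq":53,"r":55,"z":36}}}
After op 3 (replace /oe/r 52): {"oe":{"j":[28,13,49,27,38],"r":52,"y":[6,51,50,14]},"oh":{"hrw":{"jfz":25,"p":93,"r":68,"v":11},"xqm":{"lpq":53,"r":55,"z":36}}}
After op 4 (replace /oe/j/0 61): {"oe":{"j":[61,13,49,27,38],"r":52,"y":[6,51,50,14]},"oh":{"hrw":{"jfz":25,"p":93,"r":68,"v":11},"xqm":{"lpq":53,"r":55,"z":36}}}
After op 5 (remove /oe/j/2): {"oe":{"j":[61,13,27,38],"r":52,"y":[6,51,50,14]},"oh":{"hrw":{"jfz":25,"p":93,"r":68,"v":11},"xqm":{"lpq":53,"r":55,"z":36}}}
After op 6 (add /oe/y/3 7): {"oe":{"j":[61,13,27,38],"r":52,"y":[6,51,50,7,14]},"oh":{"hrw":{"jfz":25,"p":93,"r":68,"v":11},"xqm":{"lpq":53,"r":55,"z":36}}}
After op 7 (add /za 8): {"oe":{"j":[61,13,27,38],"r":52,"y":[6,51,50,7,14]},"oh":{"hrw":{"jfz":25,"p":93,"r":68,"v":11},"xqm":{"lpq":53,"r":55,"z":36}},"za":8}
After op 8 (add /oh/hrw/p 65): {"oe":{"j":[61,13,27,38],"r":52,"y":[6,51,50,7,14]},"oh":{"hrw":{"jfz":25,"p":65,"r":68,"v":11},"xqm":{"lpq":53,"r":55,"z":36}},"za":8}
After op 9 (replace /oh/xqm 90): {"oe":{"j":[61,13,27,38],"r":52,"y":[6,51,50,7,14]},"oh":{"hrw":{"jfz":25,"p":65,"r":68,"v":11},"xqm":90},"za":8}
After op 10 (add /bd 41): {"bd":41,"oe":{"j":[61,13,27,38],"r":52,"y":[6,51,50,7,14]},"oh":{"hrw":{"jfz":25,"p":65,"r":68,"v":11},"xqm":90},"za":8}
After op 11 (add /oe/y/5 27): {"bd":41,"oe":{"j":[61,13,27,38],"r":52,"y":[6,51,50,7,14,27]},"oh":{"hrw":{"jfz":25,"p":65,"r":68,"v":11},"xqm":90},"za":8}
After op 12 (replace /oh/xqm 16): {"bd":41,"oe":{"j":[61,13,27,38],"r":52,"y":[6,51,50,7,14,27]},"oh":{"hrw":{"jfz":25,"p":65,"r":68,"v":11},"xqm":16},"za":8}
After op 13 (replace /oh 50): {"bd":41,"oe":{"j":[61,13,27,38],"r":52,"y":[6,51,50,7,14,27]},"oh":50,"za":8}
After op 14 (remove /oe/j/0): {"bd":41,"oe":{"j":[13,27,38],"r":52,"y":[6,51,50,7,14,27]},"oh":50,"za":8}
After op 15 (add /oe/y/1 48): {"bd":41,"oe":{"j":[13,27,38],"r":52,"y":[6,48,51,50,7,14,27]},"oh":50,"za":8}
After op 16 (add /oe/j 42): {"bd":41,"oe":{"j":42,"r":52,"y":[6,48,51,50,7,14,27]},"oh":50,"za":8}
After op 17 (replace /oe/y/5 55): {"bd":41,"oe":{"j":42,"r":52,"y":[6,48,51,50,7,55,27]},"oh":50,"za":8}
After op 18 (add /oe/y/1 84): {"bd":41,"oe":{"j":42,"r":52,"y":[6,84,48,51,50,7,55,27]},"oh":50,"za":8}
After op 19 (add /y 95): {"bd":41,"oe":{"j":42,"r":52,"y":[6,84,48,51,50,7,55,27]},"oh":50,"y":95,"za":8}
After op 20 (replace /y 6): {"bd":41,"oe":{"j":42,"r":52,"y":[6,84,48,51,50,7,55,27]},"oh":50,"y":6,"za":8}
Value at /y: 6

Answer: 6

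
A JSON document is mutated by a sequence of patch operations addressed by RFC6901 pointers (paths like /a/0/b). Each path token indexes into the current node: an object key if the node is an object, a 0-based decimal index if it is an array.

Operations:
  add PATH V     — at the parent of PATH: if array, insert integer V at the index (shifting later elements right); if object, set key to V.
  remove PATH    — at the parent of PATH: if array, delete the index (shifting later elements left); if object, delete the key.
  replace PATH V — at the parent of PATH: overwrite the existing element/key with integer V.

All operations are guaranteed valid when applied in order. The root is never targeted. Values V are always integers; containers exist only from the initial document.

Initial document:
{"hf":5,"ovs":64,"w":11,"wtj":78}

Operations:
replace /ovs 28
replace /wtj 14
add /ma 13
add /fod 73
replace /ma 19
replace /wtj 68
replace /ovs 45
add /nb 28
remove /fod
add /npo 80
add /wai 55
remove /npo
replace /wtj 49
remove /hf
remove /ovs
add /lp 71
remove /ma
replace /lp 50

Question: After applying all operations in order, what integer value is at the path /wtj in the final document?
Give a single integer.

Answer: 49

Derivation:
After op 1 (replace /ovs 28): {"hf":5,"ovs":28,"w":11,"wtj":78}
After op 2 (replace /wtj 14): {"hf":5,"ovs":28,"w":11,"wtj":14}
After op 3 (add /ma 13): {"hf":5,"ma":13,"ovs":28,"w":11,"wtj":14}
After op 4 (add /fod 73): {"fod":73,"hf":5,"ma":13,"ovs":28,"w":11,"wtj":14}
After op 5 (replace /ma 19): {"fod":73,"hf":5,"ma":19,"ovs":28,"w":11,"wtj":14}
After op 6 (replace /wtj 68): {"fod":73,"hf":5,"ma":19,"ovs":28,"w":11,"wtj":68}
After op 7 (replace /ovs 45): {"fod":73,"hf":5,"ma":19,"ovs":45,"w":11,"wtj":68}
After op 8 (add /nb 28): {"fod":73,"hf":5,"ma":19,"nb":28,"ovs":45,"w":11,"wtj":68}
After op 9 (remove /fod): {"hf":5,"ma":19,"nb":28,"ovs":45,"w":11,"wtj":68}
After op 10 (add /npo 80): {"hf":5,"ma":19,"nb":28,"npo":80,"ovs":45,"w":11,"wtj":68}
After op 11 (add /wai 55): {"hf":5,"ma":19,"nb":28,"npo":80,"ovs":45,"w":11,"wai":55,"wtj":68}
After op 12 (remove /npo): {"hf":5,"ma":19,"nb":28,"ovs":45,"w":11,"wai":55,"wtj":68}
After op 13 (replace /wtj 49): {"hf":5,"ma":19,"nb":28,"ovs":45,"w":11,"wai":55,"wtj":49}
After op 14 (remove /hf): {"ma":19,"nb":28,"ovs":45,"w":11,"wai":55,"wtj":49}
After op 15 (remove /ovs): {"ma":19,"nb":28,"w":11,"wai":55,"wtj":49}
After op 16 (add /lp 71): {"lp":71,"ma":19,"nb":28,"w":11,"wai":55,"wtj":49}
After op 17 (remove /ma): {"lp":71,"nb":28,"w":11,"wai":55,"wtj":49}
After op 18 (replace /lp 50): {"lp":50,"nb":28,"w":11,"wai":55,"wtj":49}
Value at /wtj: 49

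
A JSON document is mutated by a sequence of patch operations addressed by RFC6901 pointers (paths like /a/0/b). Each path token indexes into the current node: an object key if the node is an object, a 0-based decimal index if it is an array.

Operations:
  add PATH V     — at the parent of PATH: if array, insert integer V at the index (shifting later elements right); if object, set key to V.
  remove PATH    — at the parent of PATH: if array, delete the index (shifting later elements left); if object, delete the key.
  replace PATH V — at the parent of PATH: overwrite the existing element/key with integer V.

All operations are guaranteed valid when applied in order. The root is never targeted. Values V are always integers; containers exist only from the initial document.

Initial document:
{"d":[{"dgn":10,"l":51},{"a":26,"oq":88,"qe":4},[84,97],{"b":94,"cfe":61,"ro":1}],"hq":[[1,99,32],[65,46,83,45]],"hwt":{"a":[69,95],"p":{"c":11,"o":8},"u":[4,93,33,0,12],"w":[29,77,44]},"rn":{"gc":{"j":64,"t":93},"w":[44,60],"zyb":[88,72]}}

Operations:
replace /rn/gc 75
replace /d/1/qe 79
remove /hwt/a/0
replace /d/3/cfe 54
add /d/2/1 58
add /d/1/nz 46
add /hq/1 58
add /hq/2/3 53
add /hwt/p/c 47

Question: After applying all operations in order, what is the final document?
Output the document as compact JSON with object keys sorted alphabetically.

After op 1 (replace /rn/gc 75): {"d":[{"dgn":10,"l":51},{"a":26,"oq":88,"qe":4},[84,97],{"b":94,"cfe":61,"ro":1}],"hq":[[1,99,32],[65,46,83,45]],"hwt":{"a":[69,95],"p":{"c":11,"o":8},"u":[4,93,33,0,12],"w":[29,77,44]},"rn":{"gc":75,"w":[44,60],"zyb":[88,72]}}
After op 2 (replace /d/1/qe 79): {"d":[{"dgn":10,"l":51},{"a":26,"oq":88,"qe":79},[84,97],{"b":94,"cfe":61,"ro":1}],"hq":[[1,99,32],[65,46,83,45]],"hwt":{"a":[69,95],"p":{"c":11,"o":8},"u":[4,93,33,0,12],"w":[29,77,44]},"rn":{"gc":75,"w":[44,60],"zyb":[88,72]}}
After op 3 (remove /hwt/a/0): {"d":[{"dgn":10,"l":51},{"a":26,"oq":88,"qe":79},[84,97],{"b":94,"cfe":61,"ro":1}],"hq":[[1,99,32],[65,46,83,45]],"hwt":{"a":[95],"p":{"c":11,"o":8},"u":[4,93,33,0,12],"w":[29,77,44]},"rn":{"gc":75,"w":[44,60],"zyb":[88,72]}}
After op 4 (replace /d/3/cfe 54): {"d":[{"dgn":10,"l":51},{"a":26,"oq":88,"qe":79},[84,97],{"b":94,"cfe":54,"ro":1}],"hq":[[1,99,32],[65,46,83,45]],"hwt":{"a":[95],"p":{"c":11,"o":8},"u":[4,93,33,0,12],"w":[29,77,44]},"rn":{"gc":75,"w":[44,60],"zyb":[88,72]}}
After op 5 (add /d/2/1 58): {"d":[{"dgn":10,"l":51},{"a":26,"oq":88,"qe":79},[84,58,97],{"b":94,"cfe":54,"ro":1}],"hq":[[1,99,32],[65,46,83,45]],"hwt":{"a":[95],"p":{"c":11,"o":8},"u":[4,93,33,0,12],"w":[29,77,44]},"rn":{"gc":75,"w":[44,60],"zyb":[88,72]}}
After op 6 (add /d/1/nz 46): {"d":[{"dgn":10,"l":51},{"a":26,"nz":46,"oq":88,"qe":79},[84,58,97],{"b":94,"cfe":54,"ro":1}],"hq":[[1,99,32],[65,46,83,45]],"hwt":{"a":[95],"p":{"c":11,"o":8},"u":[4,93,33,0,12],"w":[29,77,44]},"rn":{"gc":75,"w":[44,60],"zyb":[88,72]}}
After op 7 (add /hq/1 58): {"d":[{"dgn":10,"l":51},{"a":26,"nz":46,"oq":88,"qe":79},[84,58,97],{"b":94,"cfe":54,"ro":1}],"hq":[[1,99,32],58,[65,46,83,45]],"hwt":{"a":[95],"p":{"c":11,"o":8},"u":[4,93,33,0,12],"w":[29,77,44]},"rn":{"gc":75,"w":[44,60],"zyb":[88,72]}}
After op 8 (add /hq/2/3 53): {"d":[{"dgn":10,"l":51},{"a":26,"nz":46,"oq":88,"qe":79},[84,58,97],{"b":94,"cfe":54,"ro":1}],"hq":[[1,99,32],58,[65,46,83,53,45]],"hwt":{"a":[95],"p":{"c":11,"o":8},"u":[4,93,33,0,12],"w":[29,77,44]},"rn":{"gc":75,"w":[44,60],"zyb":[88,72]}}
After op 9 (add /hwt/p/c 47): {"d":[{"dgn":10,"l":51},{"a":26,"nz":46,"oq":88,"qe":79},[84,58,97],{"b":94,"cfe":54,"ro":1}],"hq":[[1,99,32],58,[65,46,83,53,45]],"hwt":{"a":[95],"p":{"c":47,"o":8},"u":[4,93,33,0,12],"w":[29,77,44]},"rn":{"gc":75,"w":[44,60],"zyb":[88,72]}}

Answer: {"d":[{"dgn":10,"l":51},{"a":26,"nz":46,"oq":88,"qe":79},[84,58,97],{"b":94,"cfe":54,"ro":1}],"hq":[[1,99,32],58,[65,46,83,53,45]],"hwt":{"a":[95],"p":{"c":47,"o":8},"u":[4,93,33,0,12],"w":[29,77,44]},"rn":{"gc":75,"w":[44,60],"zyb":[88,72]}}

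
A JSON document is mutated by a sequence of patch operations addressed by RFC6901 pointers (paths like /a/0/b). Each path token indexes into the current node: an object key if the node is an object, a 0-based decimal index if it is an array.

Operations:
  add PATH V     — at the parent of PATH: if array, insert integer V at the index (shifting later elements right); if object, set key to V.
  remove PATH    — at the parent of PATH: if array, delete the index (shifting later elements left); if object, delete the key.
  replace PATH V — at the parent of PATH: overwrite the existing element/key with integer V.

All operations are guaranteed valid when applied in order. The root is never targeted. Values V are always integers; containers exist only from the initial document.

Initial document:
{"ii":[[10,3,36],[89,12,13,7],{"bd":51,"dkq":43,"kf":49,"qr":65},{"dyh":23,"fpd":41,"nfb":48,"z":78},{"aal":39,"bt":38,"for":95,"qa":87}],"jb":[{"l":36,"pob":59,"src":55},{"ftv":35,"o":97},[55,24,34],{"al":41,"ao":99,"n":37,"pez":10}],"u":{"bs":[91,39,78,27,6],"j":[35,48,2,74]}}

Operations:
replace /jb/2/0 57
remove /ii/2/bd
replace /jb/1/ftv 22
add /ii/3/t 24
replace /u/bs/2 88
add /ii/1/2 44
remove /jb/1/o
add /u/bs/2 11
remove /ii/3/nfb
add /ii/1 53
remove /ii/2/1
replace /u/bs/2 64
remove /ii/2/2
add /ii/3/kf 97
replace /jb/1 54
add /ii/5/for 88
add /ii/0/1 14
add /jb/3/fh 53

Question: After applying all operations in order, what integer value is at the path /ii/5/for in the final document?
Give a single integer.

After op 1 (replace /jb/2/0 57): {"ii":[[10,3,36],[89,12,13,7],{"bd":51,"dkq":43,"kf":49,"qr":65},{"dyh":23,"fpd":41,"nfb":48,"z":78},{"aal":39,"bt":38,"for":95,"qa":87}],"jb":[{"l":36,"pob":59,"src":55},{"ftv":35,"o":97},[57,24,34],{"al":41,"ao":99,"n":37,"pez":10}],"u":{"bs":[91,39,78,27,6],"j":[35,48,2,74]}}
After op 2 (remove /ii/2/bd): {"ii":[[10,3,36],[89,12,13,7],{"dkq":43,"kf":49,"qr":65},{"dyh":23,"fpd":41,"nfb":48,"z":78},{"aal":39,"bt":38,"for":95,"qa":87}],"jb":[{"l":36,"pob":59,"src":55},{"ftv":35,"o":97},[57,24,34],{"al":41,"ao":99,"n":37,"pez":10}],"u":{"bs":[91,39,78,27,6],"j":[35,48,2,74]}}
After op 3 (replace /jb/1/ftv 22): {"ii":[[10,3,36],[89,12,13,7],{"dkq":43,"kf":49,"qr":65},{"dyh":23,"fpd":41,"nfb":48,"z":78},{"aal":39,"bt":38,"for":95,"qa":87}],"jb":[{"l":36,"pob":59,"src":55},{"ftv":22,"o":97},[57,24,34],{"al":41,"ao":99,"n":37,"pez":10}],"u":{"bs":[91,39,78,27,6],"j":[35,48,2,74]}}
After op 4 (add /ii/3/t 24): {"ii":[[10,3,36],[89,12,13,7],{"dkq":43,"kf":49,"qr":65},{"dyh":23,"fpd":41,"nfb":48,"t":24,"z":78},{"aal":39,"bt":38,"for":95,"qa":87}],"jb":[{"l":36,"pob":59,"src":55},{"ftv":22,"o":97},[57,24,34],{"al":41,"ao":99,"n":37,"pez":10}],"u":{"bs":[91,39,78,27,6],"j":[35,48,2,74]}}
After op 5 (replace /u/bs/2 88): {"ii":[[10,3,36],[89,12,13,7],{"dkq":43,"kf":49,"qr":65},{"dyh":23,"fpd":41,"nfb":48,"t":24,"z":78},{"aal":39,"bt":38,"for":95,"qa":87}],"jb":[{"l":36,"pob":59,"src":55},{"ftv":22,"o":97},[57,24,34],{"al":41,"ao":99,"n":37,"pez":10}],"u":{"bs":[91,39,88,27,6],"j":[35,48,2,74]}}
After op 6 (add /ii/1/2 44): {"ii":[[10,3,36],[89,12,44,13,7],{"dkq":43,"kf":49,"qr":65},{"dyh":23,"fpd":41,"nfb":48,"t":24,"z":78},{"aal":39,"bt":38,"for":95,"qa":87}],"jb":[{"l":36,"pob":59,"src":55},{"ftv":22,"o":97},[57,24,34],{"al":41,"ao":99,"n":37,"pez":10}],"u":{"bs":[91,39,88,27,6],"j":[35,48,2,74]}}
After op 7 (remove /jb/1/o): {"ii":[[10,3,36],[89,12,44,13,7],{"dkq":43,"kf":49,"qr":65},{"dyh":23,"fpd":41,"nfb":48,"t":24,"z":78},{"aal":39,"bt":38,"for":95,"qa":87}],"jb":[{"l":36,"pob":59,"src":55},{"ftv":22},[57,24,34],{"al":41,"ao":99,"n":37,"pez":10}],"u":{"bs":[91,39,88,27,6],"j":[35,48,2,74]}}
After op 8 (add /u/bs/2 11): {"ii":[[10,3,36],[89,12,44,13,7],{"dkq":43,"kf":49,"qr":65},{"dyh":23,"fpd":41,"nfb":48,"t":24,"z":78},{"aal":39,"bt":38,"for":95,"qa":87}],"jb":[{"l":36,"pob":59,"src":55},{"ftv":22},[57,24,34],{"al":41,"ao":99,"n":37,"pez":10}],"u":{"bs":[91,39,11,88,27,6],"j":[35,48,2,74]}}
After op 9 (remove /ii/3/nfb): {"ii":[[10,3,36],[89,12,44,13,7],{"dkq":43,"kf":49,"qr":65},{"dyh":23,"fpd":41,"t":24,"z":78},{"aal":39,"bt":38,"for":95,"qa":87}],"jb":[{"l":36,"pob":59,"src":55},{"ftv":22},[57,24,34],{"al":41,"ao":99,"n":37,"pez":10}],"u":{"bs":[91,39,11,88,27,6],"j":[35,48,2,74]}}
After op 10 (add /ii/1 53): {"ii":[[10,3,36],53,[89,12,44,13,7],{"dkq":43,"kf":49,"qr":65},{"dyh":23,"fpd":41,"t":24,"z":78},{"aal":39,"bt":38,"for":95,"qa":87}],"jb":[{"l":36,"pob":59,"src":55},{"ftv":22},[57,24,34],{"al":41,"ao":99,"n":37,"pez":10}],"u":{"bs":[91,39,11,88,27,6],"j":[35,48,2,74]}}
After op 11 (remove /ii/2/1): {"ii":[[10,3,36],53,[89,44,13,7],{"dkq":43,"kf":49,"qr":65},{"dyh":23,"fpd":41,"t":24,"z":78},{"aal":39,"bt":38,"for":95,"qa":87}],"jb":[{"l":36,"pob":59,"src":55},{"ftv":22},[57,24,34],{"al":41,"ao":99,"n":37,"pez":10}],"u":{"bs":[91,39,11,88,27,6],"j":[35,48,2,74]}}
After op 12 (replace /u/bs/2 64): {"ii":[[10,3,36],53,[89,44,13,7],{"dkq":43,"kf":49,"qr":65},{"dyh":23,"fpd":41,"t":24,"z":78},{"aal":39,"bt":38,"for":95,"qa":87}],"jb":[{"l":36,"pob":59,"src":55},{"ftv":22},[57,24,34],{"al":41,"ao":99,"n":37,"pez":10}],"u":{"bs":[91,39,64,88,27,6],"j":[35,48,2,74]}}
After op 13 (remove /ii/2/2): {"ii":[[10,3,36],53,[89,44,7],{"dkq":43,"kf":49,"qr":65},{"dyh":23,"fpd":41,"t":24,"z":78},{"aal":39,"bt":38,"for":95,"qa":87}],"jb":[{"l":36,"pob":59,"src":55},{"ftv":22},[57,24,34],{"al":41,"ao":99,"n":37,"pez":10}],"u":{"bs":[91,39,64,88,27,6],"j":[35,48,2,74]}}
After op 14 (add /ii/3/kf 97): {"ii":[[10,3,36],53,[89,44,7],{"dkq":43,"kf":97,"qr":65},{"dyh":23,"fpd":41,"t":24,"z":78},{"aal":39,"bt":38,"for":95,"qa":87}],"jb":[{"l":36,"pob":59,"src":55},{"ftv":22},[57,24,34],{"al":41,"ao":99,"n":37,"pez":10}],"u":{"bs":[91,39,64,88,27,6],"j":[35,48,2,74]}}
After op 15 (replace /jb/1 54): {"ii":[[10,3,36],53,[89,44,7],{"dkq":43,"kf":97,"qr":65},{"dyh":23,"fpd":41,"t":24,"z":78},{"aal":39,"bt":38,"for":95,"qa":87}],"jb":[{"l":36,"pob":59,"src":55},54,[57,24,34],{"al":41,"ao":99,"n":37,"pez":10}],"u":{"bs":[91,39,64,88,27,6],"j":[35,48,2,74]}}
After op 16 (add /ii/5/for 88): {"ii":[[10,3,36],53,[89,44,7],{"dkq":43,"kf":97,"qr":65},{"dyh":23,"fpd":41,"t":24,"z":78},{"aal":39,"bt":38,"for":88,"qa":87}],"jb":[{"l":36,"pob":59,"src":55},54,[57,24,34],{"al":41,"ao":99,"n":37,"pez":10}],"u":{"bs":[91,39,64,88,27,6],"j":[35,48,2,74]}}
After op 17 (add /ii/0/1 14): {"ii":[[10,14,3,36],53,[89,44,7],{"dkq":43,"kf":97,"qr":65},{"dyh":23,"fpd":41,"t":24,"z":78},{"aal":39,"bt":38,"for":88,"qa":87}],"jb":[{"l":36,"pob":59,"src":55},54,[57,24,34],{"al":41,"ao":99,"n":37,"pez":10}],"u":{"bs":[91,39,64,88,27,6],"j":[35,48,2,74]}}
After op 18 (add /jb/3/fh 53): {"ii":[[10,14,3,36],53,[89,44,7],{"dkq":43,"kf":97,"qr":65},{"dyh":23,"fpd":41,"t":24,"z":78},{"aal":39,"bt":38,"for":88,"qa":87}],"jb":[{"l":36,"pob":59,"src":55},54,[57,24,34],{"al":41,"ao":99,"fh":53,"n":37,"pez":10}],"u":{"bs":[91,39,64,88,27,6],"j":[35,48,2,74]}}
Value at /ii/5/for: 88

Answer: 88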